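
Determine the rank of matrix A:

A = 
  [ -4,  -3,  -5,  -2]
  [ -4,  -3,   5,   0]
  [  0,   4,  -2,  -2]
Row reduce:
R2 → R2 - (1)·R1
Swap R2 ↔ R3
REF = 
  [ -4,  -3,  -5,  -2]
  [  0,   4,  -2,  -2]
  [  0,   0,  10,   2]
Pivot columns: 1, 2, 3 → 3 pivots.

rank(A) = 3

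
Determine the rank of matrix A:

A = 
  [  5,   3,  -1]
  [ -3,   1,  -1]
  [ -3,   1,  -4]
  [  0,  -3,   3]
Row reduce:
R2 → R2 + (3/5)·R1
R3 → R3 + (3/5)·R1
R3 → R3 - (1)·R2
R4 → R4 + (15/14)·R2
R4 → R4 + (3/7)·R3
REF = 
  [   5,    3,   -1]
  [   0, 14/5, -8/5]
  [   0,    0,   -3]
  [   0,    0,    0]
Pivot columns: 1, 2, 3 → 3 pivots.

rank(A) = 3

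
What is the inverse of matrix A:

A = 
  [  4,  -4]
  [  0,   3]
det(A) = (4)(3) - (-4)(0) = 12
For a 2×2 matrix, A⁻¹ = (1/det(A)) · [[d, -b], [-c, a]]
    = (1/12) · [[3, 4], [0, 4]]

A⁻¹ = 
  [1/4, 1/3]
  [  0, 1/3]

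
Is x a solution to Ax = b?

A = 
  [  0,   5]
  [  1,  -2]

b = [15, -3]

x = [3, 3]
Yes

Ax = [15, -3] = b ✓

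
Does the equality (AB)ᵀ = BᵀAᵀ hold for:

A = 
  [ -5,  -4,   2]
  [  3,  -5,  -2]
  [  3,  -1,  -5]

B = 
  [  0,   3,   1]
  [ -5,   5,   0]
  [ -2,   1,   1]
Yes

(AB)ᵀ = 
  [ 16,  29,  15]
  [-33, -18,  -1]
  [ -3,   1,  -2]

BᵀAᵀ = 
  [ 16,  29,  15]
  [-33, -18,  -1]
  [ -3,   1,  -2]

Both sides are equal — this is the standard identity (AB)ᵀ = BᵀAᵀ, which holds for all A, B.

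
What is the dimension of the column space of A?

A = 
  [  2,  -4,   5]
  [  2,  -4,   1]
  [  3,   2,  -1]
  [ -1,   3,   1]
Row reduce:
R2 → R2 - (1)·R1
R3 → R3 - (3/2)·R1
R4 → R4 + (1/2)·R1
Swap R2 ↔ R3
R4 → R4 - (1/8)·R2
R4 → R4 + (73/64)·R3
REF = 
  [    2,    -4,     5]
  [    0,     8, -17/2]
  [    0,     0,    -4]
  [    0,     0,     0]
Pivot columns: 1, 2, 3 → 3 pivots.
dim(Col(A)) = number of pivot columns = 3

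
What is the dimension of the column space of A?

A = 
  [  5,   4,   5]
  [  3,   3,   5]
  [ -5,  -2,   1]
Row reduce:
R2 → R2 - (3/5)·R1
R3 → R3 + (1)·R1
R3 → R3 - (10/3)·R2
REF = 
  [   5,    4,    5]
  [   0,  3/5,    2]
  [   0,    0, -2/3]
Pivot columns: 1, 2, 3 → 3 pivots.
dim(Col(A)) = number of pivot columns = 3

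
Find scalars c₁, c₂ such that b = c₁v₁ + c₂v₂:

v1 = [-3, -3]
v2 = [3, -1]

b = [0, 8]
c1 = -2, c2 = -2

b = -2·v1 + -2·v2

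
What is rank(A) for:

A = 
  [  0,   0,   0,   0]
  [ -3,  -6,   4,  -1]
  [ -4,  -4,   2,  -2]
rank(A) = 2

Row reduce:
Swap R1 ↔ R2
R3 → R3 - (4/3)·R1
Swap R2 ↔ R3
REF = 
  [   -3,    -6,     4,    -1]
  [    0,     4, -10/3,  -2/3]
  [    0,     0,     0,     0]
Pivot columns: 1, 2 → 2 pivots.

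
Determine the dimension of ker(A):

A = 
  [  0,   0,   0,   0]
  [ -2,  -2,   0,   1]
nullity(A) = 3

Row reduce:
Swap R1 ↔ R2
REF = 
  [ -2,  -2,   0,   1]
  [  0,   0,   0,   0]
Pivot columns: 1 → 1 pivot.
rank(A) = 1, so nullity(A) = 4 - 1 = 3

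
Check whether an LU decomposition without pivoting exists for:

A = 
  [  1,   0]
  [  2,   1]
Yes.
A[1,1] = 1 ≠ 0, so Gaussian elimination proceeds without a row swap: multiplier ℓ₂₁ = (2)/(1) = 2, and U[2,2] = 1 - (2)(0) = 1.
L = 
  [  1,   0]
  [  2,   1]
U = 
  [  1,   0]
  [  0,   1]
Check row 2 of LU: [(2)(1), (2)(0) + 1] = [2, 1] = row 2 of A ✓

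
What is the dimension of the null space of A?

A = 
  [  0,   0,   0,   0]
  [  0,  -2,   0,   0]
nullity(A) = 3

Row reduce:
Swap R1 ↔ R2
REF = 
  [  0,  -2,   0,   0]
  [  0,   0,   0,   0]
Pivot columns: 2 → 1 pivot.
rank(A) = 1, so nullity(A) = 4 - 1 = 3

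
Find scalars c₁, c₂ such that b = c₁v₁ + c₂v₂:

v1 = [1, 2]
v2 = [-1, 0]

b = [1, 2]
c1 = 1, c2 = 0

b = 1·v1 + 0·v2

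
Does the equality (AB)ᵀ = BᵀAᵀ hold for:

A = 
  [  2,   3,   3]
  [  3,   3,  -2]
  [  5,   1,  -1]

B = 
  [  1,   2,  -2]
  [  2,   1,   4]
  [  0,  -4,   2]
Yes

(AB)ᵀ = 
  [  8,   9,   7]
  [ -5,  17,  15]
  [ 14,   2,  -8]

BᵀAᵀ = 
  [  8,   9,   7]
  [ -5,  17,  15]
  [ 14,   2,  -8]

Both sides are equal — this is the standard identity (AB)ᵀ = BᵀAᵀ, which holds for all A, B.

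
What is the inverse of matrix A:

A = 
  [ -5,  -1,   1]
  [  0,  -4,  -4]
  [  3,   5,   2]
det(A) = (-5)·((-4)(2) - (-4)(5)) - (-1)·((0)(2) - (-4)(3)) + (1)·((0)(5) - (-4)(3))
  = (-5)(12) - (-1)(12) + (1)(12)
  = -36
det(A) = -36 ≠ 0, so A is invertible.

Cofactors Cᵢⱼ = (-1)ⁱ⁺ʲ·Mᵢⱼ:
C = 
  [ 12, -12,  12]
  [  7, -13,  22]
  [  8, -20,  20]

adj(A) = Cᵀ:
adj(A) = 
  [ 12,   7,   8]
  [-12, -13, -20]
  [ 12,  22,  20]

A⁻¹ = (-1/36) · adj(A):
A⁻¹ = 
  [  -1/3,  -7/36,   -2/9]
  [   1/3,  13/36,    5/9]
  [  -1/3, -11/18,   -5/9]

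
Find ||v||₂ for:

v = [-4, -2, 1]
4.583

||v||₂ = √((-4)² + (-2)² + (1)²) = √21 = 4.583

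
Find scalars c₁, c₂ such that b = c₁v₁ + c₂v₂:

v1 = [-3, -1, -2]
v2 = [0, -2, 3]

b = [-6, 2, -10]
c1 = 2, c2 = -2

b = 2·v1 + -2·v2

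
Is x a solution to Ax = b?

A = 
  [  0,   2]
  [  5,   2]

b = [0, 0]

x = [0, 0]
Yes

Ax = [0, 0] = b ✓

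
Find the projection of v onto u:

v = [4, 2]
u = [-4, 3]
v·u = (4)(-4) + (2)(3) = -10
u·u = (-4)² + (3)² = 25
proj_u(v) = (v·u / u·u) × u = (-10/25) × u = (-2/5) × u

proj_u(v) = [8/5, -6/5]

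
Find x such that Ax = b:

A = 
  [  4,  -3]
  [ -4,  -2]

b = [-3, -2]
x = [0, 1]

Row reduce the augmented matrix [A|b]:
R2 → R2 + (1)·R1
REF = 
  [  4,  -3,  -3]
  [  0,  -5,  -5]

Back-substitution:
x₂ = (-5) / (-5) = 1
x₁ = (-3 - (-3)(1)) / 4 = 0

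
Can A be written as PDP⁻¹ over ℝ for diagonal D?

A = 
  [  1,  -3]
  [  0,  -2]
Yes

tr(A) = -1, det(A) = -2
Characteristic polynomial: λ² - tr(A)λ + det(A) = λ² + λ - 2
λ² + λ - 2 = (λ + 2)(λ - 1)
Eigenvalues: 1, -2
λ=-2: alg. mult. = 1, geom. mult. = 2 - rank(A - (-2)I) = 2 - 1 = 1
λ=1: alg. mult. = 1, geom. mult. = 2 - rank(A - (1)I) = 2 - 1 = 1
Sum of geometric multiplicities equals n, so A has n independent eigenvectors.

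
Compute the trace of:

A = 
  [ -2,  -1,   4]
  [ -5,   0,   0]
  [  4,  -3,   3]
1

tr(A) = -2 + 0 + 3 = 1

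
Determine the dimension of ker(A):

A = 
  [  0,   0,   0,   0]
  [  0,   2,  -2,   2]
nullity(A) = 3

Row reduce:
Swap R1 ↔ R2
REF = 
  [  0,   2,  -2,   2]
  [  0,   0,   0,   0]
Pivot columns: 2 → 1 pivot.
rank(A) = 1, so nullity(A) = 4 - 1 = 3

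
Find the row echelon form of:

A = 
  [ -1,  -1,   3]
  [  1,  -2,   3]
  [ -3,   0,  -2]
Row operations:
R2 → R2 + (1)·R1
R3 → R3 - (3)·R1
R3 → R3 + (1)·R2

Resulting echelon form:
REF = 
  [ -1,  -1,   3]
  [  0,  -3,   6]
  [  0,   0,  -5]

Rank = 3 (number of non-zero pivot rows).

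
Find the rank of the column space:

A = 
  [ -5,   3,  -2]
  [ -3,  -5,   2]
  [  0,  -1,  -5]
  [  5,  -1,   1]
dim(Col(A)) = 3

Row reduce:
R2 → R2 - (3/5)·R1
R4 → R4 + (1)·R1
R3 → R3 - (5/34)·R2
R4 → R4 + (5/17)·R2
R4 → R4 - (1/93)·R3
REF = 
  [    -5,      3,     -2]
  [     0,  -34/5,   16/5]
  [     0,      0, -93/17]
  [     0,      0,      0]
Pivot columns: 1, 2, 3 → 3 pivots.
dim(Col(A)) = number of pivot columns = 3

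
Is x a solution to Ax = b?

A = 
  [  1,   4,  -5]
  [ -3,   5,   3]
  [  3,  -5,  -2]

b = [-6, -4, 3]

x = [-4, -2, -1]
No

Ax = [-7, -1, 0] ≠ b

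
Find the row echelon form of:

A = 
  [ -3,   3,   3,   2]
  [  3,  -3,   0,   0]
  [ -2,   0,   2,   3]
Row operations:
R2 → R2 + (1)·R1
R3 → R3 - (2/3)·R1
Swap R2 ↔ R3

Resulting echelon form:
REF = 
  [ -3,   3,   3,   2]
  [  0,  -2,   0, 5/3]
  [  0,   0,   3,   2]

Rank = 3 (number of non-zero pivot rows).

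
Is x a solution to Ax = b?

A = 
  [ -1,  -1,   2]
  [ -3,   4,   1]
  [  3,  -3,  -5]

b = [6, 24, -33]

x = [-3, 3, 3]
Yes

Ax = [6, 24, -33] = b ✓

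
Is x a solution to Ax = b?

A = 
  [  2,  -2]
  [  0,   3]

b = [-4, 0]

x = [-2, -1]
No

Ax = [-2, -3] ≠ b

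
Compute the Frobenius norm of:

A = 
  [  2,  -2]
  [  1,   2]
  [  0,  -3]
||A||_F = 4.69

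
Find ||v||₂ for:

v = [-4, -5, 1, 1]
6.557

||v||₂ = √((-4)² + (-5)² + (1)² + (1)²) = √43 = 6.557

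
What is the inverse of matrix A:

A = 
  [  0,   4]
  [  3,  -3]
det(A) = (0)(-3) - (4)(3) = -12
For a 2×2 matrix, A⁻¹ = (1/det(A)) · [[d, -b], [-c, a]]
    = (-1/12) · [[-3, -4], [-3, 0]]

A⁻¹ = 
  [1/4, 1/3]
  [1/4,   0]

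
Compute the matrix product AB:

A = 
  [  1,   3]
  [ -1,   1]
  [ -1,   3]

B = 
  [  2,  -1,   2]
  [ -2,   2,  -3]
AB = 
  [ -4,   5,  -7]
  [ -4,   3,  -5]
  [ -8,   7, -11]

A is 3×2 and B is 2×3, so AB is 3×3. Each entry is (row of A)·(column of B):
AB[1,1] = (1)(2) + (3)(-2) = -4
AB[1,2] = (1)(-1) + (3)(2) = 5
AB[1,3] = (1)(2) + (3)(-3) = -7
AB[2,1] = (-1)(2) + (1)(-2) = -4
AB[2,2] = (-1)(-1) + (1)(2) = 3
AB[2,3] = (-1)(2) + (1)(-3) = -5
AB[3,1] = (-1)(2) + (3)(-2) = -8
AB[3,2] = (-1)(-1) + (3)(2) = 7
AB[3,3] = (-1)(2) + (3)(-3) = -11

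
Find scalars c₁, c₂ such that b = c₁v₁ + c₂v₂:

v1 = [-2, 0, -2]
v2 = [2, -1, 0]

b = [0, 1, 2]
c1 = -1, c2 = -1

b = -1·v1 + -1·v2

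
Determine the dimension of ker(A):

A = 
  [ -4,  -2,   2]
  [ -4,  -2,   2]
nullity(A) = 2

Row reduce:
R2 → R2 - (1)·R1
REF = 
  [ -4,  -2,   2]
  [  0,   0,   0]
Pivot columns: 1 → 1 pivot.
rank(A) = 1, so nullity(A) = 3 - 1 = 2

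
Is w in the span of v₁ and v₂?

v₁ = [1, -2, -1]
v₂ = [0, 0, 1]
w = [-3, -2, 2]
No

Form the augmented matrix and row-reduce:
[v₁|v₂|w] = 
  [  1,   0,  -3]
  [ -2,   0,  -2]
  [ -1,   1,   2]
R2 → R2 + (2)·R1
R3 → R3 + (1)·R1
Swap R2 ↔ R3
REF = 
  [  1,   0,  -3]
  [  0,   1,  -1]
  [  0,   0,  -8]

Row 3 reads [0 0 | -8], i.e. 0 = -8, so the system is inconsistent and w ∉ span{v₁, v₂}.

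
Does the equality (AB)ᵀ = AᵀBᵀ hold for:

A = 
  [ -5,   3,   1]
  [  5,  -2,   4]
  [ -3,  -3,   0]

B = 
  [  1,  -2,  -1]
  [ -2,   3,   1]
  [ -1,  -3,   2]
No

(AB)ᵀ = 
  [-12,   5,   3]
  [ 16, -28,  -3]
  [ 10,   1,   0]

AᵀBᵀ = 
  [-12,  22, -16]
  [ 10, -15,  -3]
  [ -7,  10, -13]

The two matrices differ, so (AB)ᵀ ≠ AᵀBᵀ in general. The correct identity is (AB)ᵀ = BᵀAᵀ.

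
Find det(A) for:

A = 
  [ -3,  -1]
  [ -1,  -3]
8

For a 2×2 matrix, det = ad - bc = (-3)(-3) - (-1)(-1) = 8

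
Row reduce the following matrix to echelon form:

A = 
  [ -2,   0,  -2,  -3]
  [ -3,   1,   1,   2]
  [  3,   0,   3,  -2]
Row operations:
R2 → R2 - (3/2)·R1
R3 → R3 + (3/2)·R1

Resulting echelon form:
REF = 
  [   -2,     0,    -2,    -3]
  [    0,     1,     4,  13/2]
  [    0,     0,     0, -13/2]

Rank = 3 (number of non-zero pivot rows).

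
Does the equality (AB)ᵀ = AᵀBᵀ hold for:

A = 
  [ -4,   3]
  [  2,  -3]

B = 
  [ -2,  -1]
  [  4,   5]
No

(AB)ᵀ = 
  [ 20, -16]
  [ 19, -17]

AᵀBᵀ = 
  [  6,  -6]
  [ -3,  -3]

The two matrices differ, so (AB)ᵀ ≠ AᵀBᵀ in general. The correct identity is (AB)ᵀ = BᵀAᵀ.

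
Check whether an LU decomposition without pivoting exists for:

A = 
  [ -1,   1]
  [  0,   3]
Yes.
A[1,1] = -1 ≠ 0, so Gaussian elimination proceeds without a row swap: multiplier ℓ₂₁ = (0)/(-1) = 0, and U[2,2] = 3 - (0)(1) = 3.
L = 
  [  1,   0]
  [  0,   1]
U = 
  [ -1,   1]
  [  0,   3]
Check row 2 of LU: [(0)(-1), (0)(1) + 3] = [0, 3] = row 2 of A ✓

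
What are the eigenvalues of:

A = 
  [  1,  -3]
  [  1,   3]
tr(A) = 4, det(A) = 6
Characteristic polynomial: λ² - tr(A)λ + det(A) = λ² - 4λ + 6
λ² - 4λ + 6 = 0  ⇒  λ = (4 ± √((-4)² - 4·(6)))/2 = (4 ± √(-8))/2
  = 2 + i√2,  2 - i√2

λ = 2 + i√2, 2 - i√2  (≈ 2 + 1.414i, 2 - 1.414i)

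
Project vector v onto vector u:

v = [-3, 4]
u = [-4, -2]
v·u = (-3)(-4) + (4)(-2) = 4
u·u = (-4)² + (-2)² = 20
proj_u(v) = (v·u / u·u) × u = (4/20) × u = (1/5) × u

proj_u(v) = [-4/5, -2/5]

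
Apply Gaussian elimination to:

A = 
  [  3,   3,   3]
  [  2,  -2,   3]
Row operations:
R2 → R2 - (2/3)·R1

Resulting echelon form:
REF = 
  [  3,   3,   3]
  [  0,  -4,   1]

Rank = 2 (number of non-zero pivot rows).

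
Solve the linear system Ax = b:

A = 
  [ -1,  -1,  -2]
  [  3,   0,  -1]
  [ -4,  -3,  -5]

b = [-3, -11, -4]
Row reduce the augmented matrix [A|b]:
R2 → R2 + (3)·R1
R3 → R3 - (4)·R1
R3 → R3 + (1/3)·R2
REF = 
  [ -1,  -1,  -2,  -3]
  [  0,  -3,  -7, -20]
  [  0,   0, 2/3, 4/3]

Back-substitution:
x₃ = (4/3) / (2/3) = 2
x₂ = (-20 - (-7)(2)) / (-3) = 2
x₁ = (-3 - (-1)(2) - (-2)(2)) / (-1) = -3

x = [-3, 2, 2]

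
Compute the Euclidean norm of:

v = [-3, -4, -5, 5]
8.66

||v||₂ = √((-3)² + (-4)² + (-5)² + (5)²) = √75 = 8.66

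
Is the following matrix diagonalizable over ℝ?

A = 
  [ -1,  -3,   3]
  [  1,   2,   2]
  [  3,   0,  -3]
No

Characteristic polynomial: det(λI - A) = λ³ + 2λ² - 11λ + 39
By the rational root theorem any rational root is an integer dividing 39; none of those is a root, so p(λ) has no rational roots and hence (being an irreducible cubic) no repeated roots.
Discriminant of the cubic: Δ = -51951
Δ < 0 ⇒ one real eigenvalue and a complex-conjugate pair: λ ≈ -5.386, 1.693 + 2.091i, 1.693 - 2.091i
Has complex eigenvalues (not diagonalizable over ℝ).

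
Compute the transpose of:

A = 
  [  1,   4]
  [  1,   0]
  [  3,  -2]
Aᵀ = 
  [  1,   1,   3]
  [  4,   0,  -2]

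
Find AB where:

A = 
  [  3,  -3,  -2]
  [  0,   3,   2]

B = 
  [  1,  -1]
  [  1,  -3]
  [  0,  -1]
AB = 
  [  0,   8]
  [  3, -11]

A is 2×3 and B is 3×2, so AB is 2×2. Each entry is (row of A)·(column of B):
AB[1,1] = (3)(1) + (-3)(1) + (-2)(0) = 0
AB[1,2] = (3)(-1) + (-3)(-3) + (-2)(-1) = 8
AB[2,1] = (0)(1) + (3)(1) + (2)(0) = 3
AB[2,2] = (0)(-1) + (3)(-3) + (2)(-1) = -11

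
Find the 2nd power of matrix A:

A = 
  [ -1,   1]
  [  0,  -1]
A² = A·A:
A²[1,1] = (-1)(-1) + (1)(0) = 1
A²[1,2] = (-1)(1) + (1)(-1) = -2
A²[2,1] = (0)(-1) + (-1)(0) = 0
A²[2,2] = (0)(1) + (-1)(-1) = 1
A² = 
  [  1,  -2]
  [  0,   1]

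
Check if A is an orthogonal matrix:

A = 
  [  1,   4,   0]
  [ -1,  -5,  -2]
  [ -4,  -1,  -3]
No

AᵀA = 
  [ 18,  13,  14]
  [ 13,  42,  13]
  [ 14,  13,  13]
≠ I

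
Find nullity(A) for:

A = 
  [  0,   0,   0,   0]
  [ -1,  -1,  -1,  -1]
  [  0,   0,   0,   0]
nullity(A) = 3

Row reduce:
Swap R1 ↔ R2
REF = 
  [ -1,  -1,  -1,  -1]
  [  0,   0,   0,   0]
  [  0,   0,   0,   0]
Pivot columns: 1 → 1 pivot.
rank(A) = 1, so nullity(A) = 4 - 1 = 3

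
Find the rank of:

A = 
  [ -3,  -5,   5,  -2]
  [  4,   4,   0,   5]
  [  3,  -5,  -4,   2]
Row reduce:
R2 → R2 + (4/3)·R1
R3 → R3 + (1)·R1
R3 → R3 - (15/4)·R2
REF = 
  [   -3,    -5,     5,    -2]
  [    0,  -8/3,  20/3,   7/3]
  [    0,     0,   -24, -35/4]
Pivot columns: 1, 2, 3 → 3 pivots.

rank(A) = 3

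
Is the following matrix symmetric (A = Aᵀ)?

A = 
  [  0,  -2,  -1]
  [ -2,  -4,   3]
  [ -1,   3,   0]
Yes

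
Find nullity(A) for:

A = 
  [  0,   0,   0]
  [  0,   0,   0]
nullity(A) = 3

Row reduce:
(no row operations needed)
REF = 
  [  0,   0,   0]
  [  0,   0,   0]
Pivot columns: none → 0 pivots.
rank(A) = 0, so nullity(A) = 3 - 0 = 3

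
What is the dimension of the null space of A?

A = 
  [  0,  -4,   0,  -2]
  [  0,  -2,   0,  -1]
nullity(A) = 3

Row reduce:
R2 → R2 - (1/2)·R1
REF = 
  [  0,  -4,   0,  -2]
  [  0,   0,   0,   0]
Pivot columns: 2 → 1 pivot.
rank(A) = 1, so nullity(A) = 4 - 1 = 3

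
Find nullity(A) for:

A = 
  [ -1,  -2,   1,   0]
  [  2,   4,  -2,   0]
nullity(A) = 3

Row reduce:
R2 → R2 + (2)·R1
REF = 
  [ -1,  -2,   1,   0]
  [  0,   0,   0,   0]
Pivot columns: 1 → 1 pivot.
rank(A) = 1, so nullity(A) = 4 - 1 = 3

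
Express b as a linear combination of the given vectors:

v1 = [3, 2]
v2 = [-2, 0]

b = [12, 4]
c1 = 2, c2 = -3

b = 2·v1 + -3·v2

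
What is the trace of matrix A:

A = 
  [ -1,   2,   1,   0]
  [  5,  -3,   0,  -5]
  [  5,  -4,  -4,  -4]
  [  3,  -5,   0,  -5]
-13

tr(A) = -1 + -3 + -4 + -5 = -13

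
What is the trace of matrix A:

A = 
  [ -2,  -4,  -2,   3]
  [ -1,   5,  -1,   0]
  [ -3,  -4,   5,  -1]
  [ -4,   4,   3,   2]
10

tr(A) = -2 + 5 + 5 + 2 = 10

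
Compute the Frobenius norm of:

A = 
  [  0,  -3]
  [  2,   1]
||A||_F = 3.742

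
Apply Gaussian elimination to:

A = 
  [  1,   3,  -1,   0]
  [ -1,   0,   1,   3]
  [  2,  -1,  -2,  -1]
Row operations:
R2 → R2 + (1)·R1
R3 → R3 - (2)·R1
R3 → R3 + (7/3)·R2

Resulting echelon form:
REF = 
  [  1,   3,  -1,   0]
  [  0,   3,   0,   3]
  [  0,   0,   0,   6]

Rank = 3 (number of non-zero pivot rows).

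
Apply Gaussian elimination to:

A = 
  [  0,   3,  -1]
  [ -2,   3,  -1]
Row operations:
Swap R1 ↔ R2

Resulting echelon form:
REF = 
  [ -2,   3,  -1]
  [  0,   3,  -1]

Rank = 2 (number of non-zero pivot rows).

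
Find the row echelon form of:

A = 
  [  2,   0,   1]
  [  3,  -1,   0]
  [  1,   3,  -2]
Row operations:
R2 → R2 - (3/2)·R1
R3 → R3 - (1/2)·R1
R3 → R3 + (3)·R2

Resulting echelon form:
REF = 
  [   2,    0,    1]
  [   0,   -1, -3/2]
  [   0,    0,   -7]

Rank = 3 (number of non-zero pivot rows).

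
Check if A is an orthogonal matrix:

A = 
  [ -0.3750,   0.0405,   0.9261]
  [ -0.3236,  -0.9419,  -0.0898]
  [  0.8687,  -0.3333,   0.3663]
Yes

AᵀA = 
  [  1,   0.0001,   0]
  [  0.0001,   0.9999,   0]
  [  0,   0,   0.9999]
≈ I (equal to I up to the 4-dp rounding of the entries)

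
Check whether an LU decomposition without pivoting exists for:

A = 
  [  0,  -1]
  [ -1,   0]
No.
A[1,1] = 0 but A[2,1] = -1 ≠ 0. Any LU with L unit lower triangular has (LU)[1,1] = U[1,1] and (LU)[2,1] = L[2,1]·U[1,1]; matching A forces U[1,1] = 0, which then forces (LU)[2,1] = 0 ≠ -1. A row swap (pivoting) is required.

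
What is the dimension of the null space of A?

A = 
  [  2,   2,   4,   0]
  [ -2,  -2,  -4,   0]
nullity(A) = 3

Row reduce:
R2 → R2 + (1)·R1
REF = 
  [  2,   2,   4,   0]
  [  0,   0,   0,   0]
Pivot columns: 1 → 1 pivot.
rank(A) = 1, so nullity(A) = 4 - 1 = 3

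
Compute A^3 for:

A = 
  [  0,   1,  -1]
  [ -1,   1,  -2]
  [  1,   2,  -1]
A^3 = 
  [  0,  -5,   5]
  [  5,  -5,  10]
  [ -5, -10,   5]

A² = A·A:
A²[1,1] = (0)(0) + (1)(-1) + (-1)(1) = -2
A²[1,2] = (0)(1) + (1)(1) + (-1)(2) = -1
A²[1,3] = (0)(-1) + (1)(-2) + (-1)(-1) = -1
A²[2,1] = (-1)(0) + (1)(-1) + (-2)(1) = -3
A²[2,2] = (-1)(1) + (1)(1) + (-2)(2) = -4
A²[2,3] = (-1)(-1) + (1)(-2) + (-2)(-1) = 1
A²[3,1] = (1)(0) + (2)(-1) + (-1)(1) = -3
A²[3,2] = (1)(1) + (2)(1) + (-1)(2) = 1
A²[3,3] = (1)(-1) + (2)(-2) + (-1)(-1) = -4
A² = 
  [ -2,  -1,  -1]
  [ -3,  -4,   1]
  [ -3,   1,  -4]

A^3 = A^2·A:
A^3[1,1] = (-2)(0) + (-1)(-1) + (-1)(1) = 0
A^3[1,2] = (-2)(1) + (-1)(1) + (-1)(2) = -5
A^3[1,3] = (-2)(-1) + (-1)(-2) + (-1)(-1) = 5
A^3[2,1] = (-3)(0) + (-4)(-1) + (1)(1) = 5
A^3[2,2] = (-3)(1) + (-4)(1) + (1)(2) = -5
A^3[2,3] = (-3)(-1) + (-4)(-2) + (1)(-1) = 10
A^3[3,1] = (-3)(0) + (1)(-1) + (-4)(1) = -5
A^3[3,2] = (-3)(1) + (1)(1) + (-4)(2) = -10
A^3[3,3] = (-3)(-1) + (1)(-2) + (-4)(-1) = 5
A^3 = 
  [  0,  -5,   5]
  [  5,  -5,  10]
  [ -5, -10,   5]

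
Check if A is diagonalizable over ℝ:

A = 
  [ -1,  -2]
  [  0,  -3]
Yes

tr(A) = -4, det(A) = 3
Characteristic polynomial: λ² - tr(A)λ + det(A) = λ² + 4λ + 3
λ² + 4λ + 3 = (λ + 3)(λ + 1)
Eigenvalues: -1, -3
λ=-3: alg. mult. = 1, geom. mult. = 2 - rank(A - (-3)I) = 2 - 1 = 1
λ=-1: alg. mult. = 1, geom. mult. = 2 - rank(A - (-1)I) = 2 - 1 = 1
Sum of geometric multiplicities equals n, so A has n independent eigenvectors.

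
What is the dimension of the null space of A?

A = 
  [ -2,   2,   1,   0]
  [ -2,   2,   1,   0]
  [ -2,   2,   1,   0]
nullity(A) = 3

Row reduce:
R2 → R2 - (1)·R1
R3 → R3 - (1)·R1
REF = 
  [ -2,   2,   1,   0]
  [  0,   0,   0,   0]
  [  0,   0,   0,   0]
Pivot columns: 1 → 1 pivot.
rank(A) = 1, so nullity(A) = 4 - 1 = 3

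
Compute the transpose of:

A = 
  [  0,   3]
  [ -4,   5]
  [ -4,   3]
Aᵀ = 
  [  0,  -4,  -4]
  [  3,   5,   3]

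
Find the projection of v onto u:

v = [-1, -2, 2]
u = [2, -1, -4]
proj_u(v) = [-16/21, 8/21, 32/21]

v·u = (-1)(2) + (-2)(-1) + (2)(-4) = -8
u·u = (2)² + (-1)² + (-4)² = 21
proj_u(v) = (v·u / u·u) × u = (-8/21) × u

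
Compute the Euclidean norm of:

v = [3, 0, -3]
4.243

||v||₂ = √((3)² + (0)² + (-3)²) = √18 = 4.243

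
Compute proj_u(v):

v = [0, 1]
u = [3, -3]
proj_u(v) = [-1/2, 1/2]

v·u = (0)(3) + (1)(-3) = -3
u·u = (3)² + (-3)² = 18
proj_u(v) = (v·u / u·u) × u = (-3/18) × u = (-1/6) × u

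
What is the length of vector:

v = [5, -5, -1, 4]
8.185

||v||₂ = √((5)² + (-5)² + (-1)² + (4)²) = √67 = 8.185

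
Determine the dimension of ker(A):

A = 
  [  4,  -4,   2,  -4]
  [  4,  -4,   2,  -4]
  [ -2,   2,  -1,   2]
nullity(A) = 3

Row reduce:
R2 → R2 - (1)·R1
R3 → R3 + (1/2)·R1
REF = 
  [  4,  -4,   2,  -4]
  [  0,   0,   0,   0]
  [  0,   0,   0,   0]
Pivot columns: 1 → 1 pivot.
rank(A) = 1, so nullity(A) = 4 - 1 = 3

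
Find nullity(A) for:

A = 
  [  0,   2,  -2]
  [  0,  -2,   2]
nullity(A) = 2

Row reduce:
R2 → R2 + (1)·R1
REF = 
  [  0,   2,  -2]
  [  0,   0,   0]
Pivot columns: 2 → 1 pivot.
rank(A) = 1, so nullity(A) = 3 - 1 = 2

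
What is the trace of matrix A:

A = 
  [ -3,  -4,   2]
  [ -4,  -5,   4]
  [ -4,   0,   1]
-7

tr(A) = -3 + -5 + 1 = -7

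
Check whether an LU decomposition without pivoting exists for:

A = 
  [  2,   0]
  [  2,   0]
Yes.
A[1,1] = 2 ≠ 0, so Gaussian elimination proceeds without a row swap: multiplier ℓ₂₁ = (2)/(2) = 1, and U[2,2] = 0 - (1)(0) = 0.
L = 
  [  1,   0]
  [  1,   1]
U = 
  [  2,   0]
  [  0,   0]
Check row 2 of LU: [(1)(2), (1)(0) + 0] = [2, 0] = row 2 of A ✓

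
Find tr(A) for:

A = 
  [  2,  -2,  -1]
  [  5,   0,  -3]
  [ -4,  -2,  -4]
-2

tr(A) = 2 + 0 + -4 = -2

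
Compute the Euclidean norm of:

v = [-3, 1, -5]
5.916

||v||₂ = √((-3)² + (1)² + (-5)²) = √35 = 5.916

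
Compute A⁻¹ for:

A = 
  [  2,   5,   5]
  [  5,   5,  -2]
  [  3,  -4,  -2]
det(A) = (2)·((5)(-2) - (-2)(-4)) - (5)·((5)(-2) - (-2)(3)) + (5)·((5)(-4) - (5)(3))
  = (2)(-18) - (5)(-4) + (5)(-35)
  = -191
det(A) = -191 ≠ 0, so A is invertible.

Cofactors Cᵢⱼ = (-1)ⁱ⁺ʲ·Mᵢⱼ:
C = 
  [-18,   4, -35]
  [-10, -19,  23]
  [-35,  29, -15]

adj(A) = Cᵀ:
adj(A) = 
  [-18, -10, -35]
  [  4, -19,  29]
  [-35,  23, -15]

A⁻¹ = (-1/191) · adj(A):
A⁻¹ = 
  [ 18/191,  10/191,  35/191]
  [ -4/191,  19/191, -29/191]
  [ 35/191, -23/191,  15/191]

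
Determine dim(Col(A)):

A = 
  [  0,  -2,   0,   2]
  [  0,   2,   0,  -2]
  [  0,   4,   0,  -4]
Row reduce:
R2 → R2 + (1)·R1
R3 → R3 + (2)·R1
REF = 
  [  0,  -2,   0,   2]
  [  0,   0,   0,   0]
  [  0,   0,   0,   0]
Pivot columns: 2 → 1 pivot.
dim(Col(A)) = number of pivot columns = 1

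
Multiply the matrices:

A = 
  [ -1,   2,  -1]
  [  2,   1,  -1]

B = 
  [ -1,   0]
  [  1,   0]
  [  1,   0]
A is 2×3 and B is 3×2, so AB is 2×2. Each entry is (row of A)·(column of B):
AB[1,1] = (-1)(-1) + (2)(1) + (-1)(1) = 2
AB[1,2] = (-1)(0) + (2)(0) + (-1)(0) = 0
AB[2,1] = (2)(-1) + (1)(1) + (-1)(1) = -2
AB[2,2] = (2)(0) + (1)(0) + (-1)(0) = 0

AB = 
  [  2,   0]
  [ -2,   0]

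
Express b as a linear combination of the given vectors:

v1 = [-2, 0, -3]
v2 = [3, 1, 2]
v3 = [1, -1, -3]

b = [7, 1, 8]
c1 = -2, c2 = 1, c3 = 0

b = -2·v1 + 1·v2 + 0·v3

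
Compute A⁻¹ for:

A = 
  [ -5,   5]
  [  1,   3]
det(A) = (-5)(3) - (5)(1) = -20
For a 2×2 matrix, A⁻¹ = (1/det(A)) · [[d, -b], [-c, a]]
    = (-1/20) · [[3, -5], [-1, -5]]

A⁻¹ = 
  [-3/20,   1/4]
  [ 1/20,   1/4]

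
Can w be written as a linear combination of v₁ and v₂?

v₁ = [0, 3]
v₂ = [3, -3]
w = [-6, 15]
Yes

Form the augmented matrix and row-reduce:
[v₁|v₂|w] = 
  [  0,   3,  -6]
  [  3,  -3,  15]
Swap R1 ↔ R2
REF = 
  [  3,  -3,  15]
  [  0,   3,  -6]

No row of the form [0 0 | nonzero], so the system is consistent. Back-substitution gives c₁ = 3, c₂ = -2: w = (3)·v₁ + (-2)·v₂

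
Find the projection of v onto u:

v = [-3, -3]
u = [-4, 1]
proj_u(v) = [-36/17, 9/17]

v·u = (-3)(-4) + (-3)(1) = 9
u·u = (-4)² + (1)² = 17
proj_u(v) = (v·u / u·u) × u = (9/17) × u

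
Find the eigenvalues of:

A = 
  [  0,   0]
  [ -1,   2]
λ = 2, 0

tr(A) = 2, det(A) = 0
Characteristic polynomial: λ² - tr(A)λ + det(A) = λ² - 2λ
λ² - 2λ = λ(λ - 2)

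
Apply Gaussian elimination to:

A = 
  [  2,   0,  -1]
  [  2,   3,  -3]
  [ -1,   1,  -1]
Row operations:
R2 → R2 - (1)·R1
R3 → R3 + (1/2)·R1
R3 → R3 - (1/3)·R2

Resulting echelon form:
REF = 
  [   2,    0,   -1]
  [   0,    3,   -2]
  [   0,    0, -5/6]

Rank = 3 (number of non-zero pivot rows).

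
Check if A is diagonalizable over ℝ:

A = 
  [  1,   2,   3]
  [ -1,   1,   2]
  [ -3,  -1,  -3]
No

Characteristic polynomial: det(λI - A) = λ³ + λ² + 8λ + 7
By the rational root theorem any rational root is an integer dividing 7; none of those is a root, so p(λ) has no rational roots and hence (being an irreducible cubic) no repeated roots.
Discriminant of the cubic: Δ = -2327
Δ < 0 ⇒ one real eigenvalue and a complex-conjugate pair: λ ≈ -0.05691 + 2.81i, -0.05691 - 2.81i, -0.8862
Has complex eigenvalues (not diagonalizable over ℝ).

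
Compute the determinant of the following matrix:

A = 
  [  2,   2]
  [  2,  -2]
-8

For a 2×2 matrix, det = ad - bc = (2)(-2) - (2)(2) = -8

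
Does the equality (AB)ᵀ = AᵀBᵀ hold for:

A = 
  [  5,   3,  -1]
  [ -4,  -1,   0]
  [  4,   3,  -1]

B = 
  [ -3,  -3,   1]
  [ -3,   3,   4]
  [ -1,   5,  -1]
No

(AB)ᵀ = 
  [-23,  15, -20]
  [-11,   9,  -8]
  [ 18,  -8,  17]

AᵀBᵀ = 
  [  1, -11, -29]
  [ -3,   0, -11]
  [  2,  -1,   2]

The two matrices differ, so (AB)ᵀ ≠ AᵀBᵀ in general. The correct identity is (AB)ᵀ = BᵀAᵀ.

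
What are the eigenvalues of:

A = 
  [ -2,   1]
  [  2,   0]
λ = -1 + √3, -1 - √3  (≈ 0.7321, -2.732)

tr(A) = -2, det(A) = -2
Characteristic polynomial: λ² - tr(A)λ + det(A) = λ² + 2λ - 2
λ² + 2λ - 2 = 0  ⇒  λ = (-2 ± √((2)² - 4·(-2)))/2 = (-2 ± √(12))/2
  = -1 + √3,  -1 - √3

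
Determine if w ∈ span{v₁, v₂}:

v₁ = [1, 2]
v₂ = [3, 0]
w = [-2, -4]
Yes

Form the augmented matrix and row-reduce:
[v₁|v₂|w] = 
  [  1,   3,  -2]
  [  2,   0,  -4]
R2 → R2 - (2)·R1
REF = 
  [  1,   3,  -2]
  [  0,  -6,   0]

No row of the form [0 0 | nonzero], so the system is consistent. Back-substitution gives c₁ = -2, c₂ = 0: w = (-2)·v₁ + (0)·v₂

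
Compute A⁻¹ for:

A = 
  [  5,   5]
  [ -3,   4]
det(A) = (5)(4) - (5)(-3) = 35
For a 2×2 matrix, A⁻¹ = (1/det(A)) · [[d, -b], [-c, a]]
    = (1/35) · [[4, -5], [3, 5]]

A⁻¹ = 
  [4/35, -1/7]
  [3/35,  1/7]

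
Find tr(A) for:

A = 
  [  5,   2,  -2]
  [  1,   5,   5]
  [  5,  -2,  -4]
6

tr(A) = 5 + 5 + -4 = 6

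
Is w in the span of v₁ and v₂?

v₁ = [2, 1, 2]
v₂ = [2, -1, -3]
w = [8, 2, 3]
Yes

Form the augmented matrix and row-reduce:
[v₁|v₂|w] = 
  [  2,   2,   8]
  [  1,  -1,   2]
  [  2,  -3,   3]
R2 → R2 - (1/2)·R1
R3 → R3 - (1)·R1
R3 → R3 - (5/2)·R2
REF = 
  [  2,   2,   8]
  [  0,  -2,  -2]
  [  0,   0,   0]

No row of the form [0 0 | nonzero], so the system is consistent. Back-substitution gives c₁ = 3, c₂ = 1: w = (3)·v₁ + (1)·v₂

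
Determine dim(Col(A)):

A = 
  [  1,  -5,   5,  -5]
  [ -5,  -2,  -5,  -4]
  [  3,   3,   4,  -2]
Row reduce:
R2 → R2 + (5)·R1
R3 → R3 - (3)·R1
R3 → R3 + (2/3)·R2
REF = 
  [    1,    -5,     5,    -5]
  [    0,   -27,    20,   -29]
  [    0,     0,   7/3, -19/3]
Pivot columns: 1, 2, 3 → 3 pivots.
dim(Col(A)) = number of pivot columns = 3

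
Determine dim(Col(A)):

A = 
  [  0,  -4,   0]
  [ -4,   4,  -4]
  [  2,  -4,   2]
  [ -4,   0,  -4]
Row reduce:
Swap R1 ↔ R2
R3 → R3 + (1/2)·R1
R4 → R4 - (1)·R1
R3 → R3 - (1/2)·R2
R4 → R4 - (1)·R2
REF = 
  [ -4,   4,  -4]
  [  0,  -4,   0]
  [  0,   0,   0]
  [  0,   0,   0]
Pivot columns: 1, 2 → 2 pivots.
dim(Col(A)) = number of pivot columns = 2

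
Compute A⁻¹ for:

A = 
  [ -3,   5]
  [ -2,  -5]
det(A) = (-3)(-5) - (5)(-2) = 25
For a 2×2 matrix, A⁻¹ = (1/det(A)) · [[d, -b], [-c, a]]
    = (1/25) · [[-5, -5], [2, -3]]

A⁻¹ = 
  [ -1/5,  -1/5]
  [ 2/25, -3/25]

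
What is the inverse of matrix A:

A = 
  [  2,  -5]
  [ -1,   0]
det(A) = (2)(0) - (-5)(-1) = -5
For a 2×2 matrix, A⁻¹ = (1/det(A)) · [[d, -b], [-c, a]]
    = (-1/5) · [[0, 5], [1, 2]]

A⁻¹ = 
  [   0,   -1]
  [-1/5, -2/5]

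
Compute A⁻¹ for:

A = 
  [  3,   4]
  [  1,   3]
det(A) = (3)(3) - (4)(1) = 5
For a 2×2 matrix, A⁻¹ = (1/det(A)) · [[d, -b], [-c, a]]
    = (1/5) · [[3, -4], [-1, 3]]

A⁻¹ = 
  [ 3/5, -4/5]
  [-1/5,  3/5]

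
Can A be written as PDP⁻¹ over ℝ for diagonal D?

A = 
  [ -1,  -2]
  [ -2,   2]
Yes

tr(A) = 1, det(A) = -6
Characteristic polynomial: λ² - tr(A)λ + det(A) = λ² - λ - 6
λ² - λ - 6 = (λ + 2)(λ - 3)
Eigenvalues: 3, -2
λ=-2: alg. mult. = 1, geom. mult. = 2 - rank(A - (-2)I) = 2 - 1 = 1
λ=3: alg. mult. = 1, geom. mult. = 2 - rank(A - (3)I) = 2 - 1 = 1
Sum of geometric multiplicities equals n, so A has n independent eigenvectors.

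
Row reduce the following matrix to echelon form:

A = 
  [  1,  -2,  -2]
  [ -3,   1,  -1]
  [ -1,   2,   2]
Row operations:
R2 → R2 + (3)·R1
R3 → R3 + (1)·R1

Resulting echelon form:
REF = 
  [  1,  -2,  -2]
  [  0,  -5,  -7]
  [  0,   0,   0]

Rank = 2 (number of non-zero pivot rows).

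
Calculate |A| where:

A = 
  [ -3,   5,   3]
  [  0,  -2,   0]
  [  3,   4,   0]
Cofactor expansion along row 1:
det(A) = (-3)·((-2)(0) - (0)(4)) - (5)·((0)(0) - (0)(3)) + (3)·((0)(4) - (-2)(3))
  = (-3)(0) - (5)(0) + (3)(6)
  = 18

det(A) = 18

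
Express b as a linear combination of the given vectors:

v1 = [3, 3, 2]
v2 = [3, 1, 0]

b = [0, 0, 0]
c1 = 0, c2 = 0

b = 0·v1 + 0·v2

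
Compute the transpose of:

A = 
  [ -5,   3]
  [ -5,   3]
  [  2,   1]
Aᵀ = 
  [ -5,  -5,   2]
  [  3,   3,   1]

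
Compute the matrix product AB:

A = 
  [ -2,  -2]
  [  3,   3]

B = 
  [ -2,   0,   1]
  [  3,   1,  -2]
AB = 
  [ -2,  -2,   2]
  [  3,   3,  -3]

A is 2×2 and B is 2×3, so AB is 2×3. Each entry is (row of A)·(column of B):
AB[1,1] = (-2)(-2) + (-2)(3) = -2
AB[1,2] = (-2)(0) + (-2)(1) = -2
AB[1,3] = (-2)(1) + (-2)(-2) = 2
AB[2,1] = (3)(-2) + (3)(3) = 3
AB[2,2] = (3)(0) + (3)(1) = 3
AB[2,3] = (3)(1) + (3)(-2) = -3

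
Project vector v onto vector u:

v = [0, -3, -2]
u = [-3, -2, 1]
proj_u(v) = [-6/7, -4/7, 2/7]

v·u = (0)(-3) + (-3)(-2) + (-2)(1) = 4
u·u = (-3)² + (-2)² + (1)² = 14
proj_u(v) = (v·u / u·u) × u = (4/14) × u = (2/7) × u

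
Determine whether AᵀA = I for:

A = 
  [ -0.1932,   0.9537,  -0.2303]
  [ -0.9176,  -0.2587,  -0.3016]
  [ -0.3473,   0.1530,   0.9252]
Yes

AᵀA = 
  [  0.9999,   0,  -0.0001]
  [  0,   0.9999,  -0.0001]
  [ -0.0001,  -0.0001,   1]
≈ I (equal to I up to the 4-dp rounding of the entries)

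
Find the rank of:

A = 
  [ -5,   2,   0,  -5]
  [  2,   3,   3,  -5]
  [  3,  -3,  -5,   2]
rank(A) = 3

Row reduce:
R2 → R2 + (2/5)·R1
R3 → R3 + (3/5)·R1
R3 → R3 + (9/19)·R2
REF = 
  [    -5,      2,      0,     -5]
  [     0,   19/5,      3,     -7]
  [     0,      0, -68/19, -82/19]
Pivot columns: 1, 2, 3 → 3 pivots.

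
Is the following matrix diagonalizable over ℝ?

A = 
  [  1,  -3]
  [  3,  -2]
No

tr(A) = -1, det(A) = 7
Characteristic polynomial: λ² - tr(A)λ + det(A) = λ² + λ + 7
λ² + λ + 7 = 0  ⇒  λ = (-1 ± √((1)² - 4·(7)))/2 = (-1 ± √(-27))/2
  = (-1 + 3i√3)/2,  (-1 - 3i√3)/2
Eigenvalues: (-1 + 3i√3)/2, (-1 - 3i√3)/2  (≈ -0.5 + 2.598i, -0.5 - 2.598i)
Has complex eigenvalues (not diagonalizable over ℝ).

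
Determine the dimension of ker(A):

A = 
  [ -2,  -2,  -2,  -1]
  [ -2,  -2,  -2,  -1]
nullity(A) = 3

Row reduce:
R2 → R2 - (1)·R1
REF = 
  [ -2,  -2,  -2,  -1]
  [  0,   0,   0,   0]
Pivot columns: 1 → 1 pivot.
rank(A) = 1, so nullity(A) = 4 - 1 = 3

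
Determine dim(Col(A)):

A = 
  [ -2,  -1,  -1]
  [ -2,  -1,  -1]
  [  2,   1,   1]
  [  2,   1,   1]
dim(Col(A)) = 1

Row reduce:
R2 → R2 - (1)·R1
R3 → R3 + (1)·R1
R4 → R4 + (1)·R1
REF = 
  [ -2,  -1,  -1]
  [  0,   0,   0]
  [  0,   0,   0]
  [  0,   0,   0]
Pivot columns: 1 → 1 pivot.
dim(Col(A)) = number of pivot columns = 1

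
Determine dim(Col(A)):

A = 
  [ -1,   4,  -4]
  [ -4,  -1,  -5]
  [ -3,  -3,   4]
Row reduce:
R2 → R2 - (4)·R1
R3 → R3 - (3)·R1
R3 → R3 - (15/17)·R2
REF = 
  [    -1,      4,     -4]
  [     0,    -17,     11]
  [     0,      0, 107/17]
Pivot columns: 1, 2, 3 → 3 pivots.
dim(Col(A)) = number of pivot columns = 3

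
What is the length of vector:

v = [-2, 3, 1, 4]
5.477

||v||₂ = √((-2)² + (3)² + (1)² + (4)²) = √30 = 5.477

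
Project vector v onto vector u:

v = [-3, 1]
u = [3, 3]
proj_u(v) = [-1, -1]

v·u = (-3)(3) + (1)(3) = -6
u·u = (3)² + (3)² = 18
proj_u(v) = (v·u / u·u) × u = (-6/18) × u = (-1/3) × u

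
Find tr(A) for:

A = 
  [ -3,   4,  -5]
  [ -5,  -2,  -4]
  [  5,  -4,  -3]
-8

tr(A) = -3 + -2 + -3 = -8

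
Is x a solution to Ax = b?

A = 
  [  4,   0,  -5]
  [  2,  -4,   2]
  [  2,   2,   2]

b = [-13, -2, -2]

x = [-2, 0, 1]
Yes

Ax = [-13, -2, -2] = b ✓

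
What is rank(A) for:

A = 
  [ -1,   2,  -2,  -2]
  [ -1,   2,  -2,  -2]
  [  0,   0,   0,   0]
Row reduce:
R2 → R2 - (1)·R1
REF = 
  [ -1,   2,  -2,  -2]
  [  0,   0,   0,   0]
  [  0,   0,   0,   0]
Pivot columns: 1 → 1 pivot.

rank(A) = 1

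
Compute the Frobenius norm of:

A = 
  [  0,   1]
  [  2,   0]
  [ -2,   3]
||A||_F = 4.243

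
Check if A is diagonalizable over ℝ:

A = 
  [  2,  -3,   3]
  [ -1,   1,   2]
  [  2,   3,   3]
Yes

Characteristic polynomial: det(λI - A) = λ³ - 6λ² - 4λ + 42
By the rational root theorem any rational root is an integer dividing 42; none of those is a root, so p(λ) has no rational roots and hence (being an irreducible cubic) no repeated roots.
Discriminant of the cubic: Δ = 7636
Δ > 0 ⇒ three distinct real eigenvalues: λ ≈ -2.475, 3.246, 5.229
Three distinct real eigenvalues, so A has 3 independent eigenvectors.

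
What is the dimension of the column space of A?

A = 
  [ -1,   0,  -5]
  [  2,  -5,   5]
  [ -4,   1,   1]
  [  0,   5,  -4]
Row reduce:
R2 → R2 + (2)·R1
R3 → R3 - (4)·R1
R3 → R3 + (1/5)·R2
R4 → R4 + (1)·R2
R4 → R4 + (9/20)·R3
REF = 
  [ -1,   0,  -5]
  [  0,  -5,  -5]
  [  0,   0,  20]
  [  0,   0,   0]
Pivot columns: 1, 2, 3 → 3 pivots.
dim(Col(A)) = number of pivot columns = 3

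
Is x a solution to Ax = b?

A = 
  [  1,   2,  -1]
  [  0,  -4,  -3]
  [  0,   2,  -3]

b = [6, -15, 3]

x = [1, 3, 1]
Yes

Ax = [6, -15, 3] = b ✓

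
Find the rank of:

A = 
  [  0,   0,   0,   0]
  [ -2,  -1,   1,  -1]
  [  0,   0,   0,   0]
Row reduce:
Swap R1 ↔ R2
REF = 
  [ -2,  -1,   1,  -1]
  [  0,   0,   0,   0]
  [  0,   0,   0,   0]
Pivot columns: 1 → 1 pivot.

rank(A) = 1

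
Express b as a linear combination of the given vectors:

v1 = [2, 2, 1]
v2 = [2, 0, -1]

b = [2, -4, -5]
c1 = -2, c2 = 3

b = -2·v1 + 3·v2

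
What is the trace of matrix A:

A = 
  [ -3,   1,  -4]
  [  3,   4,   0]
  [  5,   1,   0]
1

tr(A) = -3 + 4 + 0 = 1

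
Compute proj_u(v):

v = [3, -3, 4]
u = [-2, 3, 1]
proj_u(v) = [11/7, -33/14, -11/14]

v·u = (3)(-2) + (-3)(3) + (4)(1) = -11
u·u = (-2)² + (3)² + (1)² = 14
proj_u(v) = (v·u / u·u) × u = (-11/14) × u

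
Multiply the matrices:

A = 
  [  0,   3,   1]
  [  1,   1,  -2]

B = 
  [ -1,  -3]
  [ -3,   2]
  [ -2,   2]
AB = 
  [-11,   8]
  [  0,  -5]

A is 2×3 and B is 3×2, so AB is 2×2. Each entry is (row of A)·(column of B):
AB[1,1] = (0)(-1) + (3)(-3) + (1)(-2) = -11
AB[1,2] = (0)(-3) + (3)(2) + (1)(2) = 8
AB[2,1] = (1)(-1) + (1)(-3) + (-2)(-2) = 0
AB[2,2] = (1)(-3) + (1)(2) + (-2)(2) = -5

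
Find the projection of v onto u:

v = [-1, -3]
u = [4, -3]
v·u = (-1)(4) + (-3)(-3) = 5
u·u = (4)² + (-3)² = 25
proj_u(v) = (v·u / u·u) × u = (5/25) × u = (1/5) × u

proj_u(v) = [4/5, -3/5]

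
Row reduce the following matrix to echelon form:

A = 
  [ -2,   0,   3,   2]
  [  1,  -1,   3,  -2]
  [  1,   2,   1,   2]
Row operations:
R2 → R2 + (1/2)·R1
R3 → R3 + (1/2)·R1
R3 → R3 + (2)·R2

Resulting echelon form:
REF = 
  [  -2,    0,    3,    2]
  [   0,   -1,  9/2,   -1]
  [   0,    0, 23/2,    1]

Rank = 3 (number of non-zero pivot rows).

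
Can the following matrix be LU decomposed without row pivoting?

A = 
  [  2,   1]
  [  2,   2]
Yes.
A[1,1] = 2 ≠ 0, so Gaussian elimination proceeds without a row swap: multiplier ℓ₂₁ = (2)/(2) = 1, and U[2,2] = 2 - (1)(1) = 1.
L = 
  [  1,   0]
  [  1,   1]
U = 
  [  2,   1]
  [  0,   1]
Check row 2 of LU: [(1)(2), (1)(1) + 1] = [2, 2] = row 2 of A ✓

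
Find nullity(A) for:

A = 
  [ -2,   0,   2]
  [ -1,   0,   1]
nullity(A) = 2

Row reduce:
R2 → R2 - (1/2)·R1
REF = 
  [ -2,   0,   2]
  [  0,   0,   0]
Pivot columns: 1 → 1 pivot.
rank(A) = 1, so nullity(A) = 3 - 1 = 2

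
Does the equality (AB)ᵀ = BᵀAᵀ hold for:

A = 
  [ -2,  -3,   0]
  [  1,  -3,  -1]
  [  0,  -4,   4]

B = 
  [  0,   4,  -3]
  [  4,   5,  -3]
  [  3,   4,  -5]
Yes

(AB)ᵀ = 
  [-12, -15,  -4]
  [-23, -15,  -4]
  [ 15,  11,  -8]

BᵀAᵀ = 
  [-12, -15,  -4]
  [-23, -15,  -4]
  [ 15,  11,  -8]

Both sides are equal — this is the standard identity (AB)ᵀ = BᵀAᵀ, which holds for all A, B.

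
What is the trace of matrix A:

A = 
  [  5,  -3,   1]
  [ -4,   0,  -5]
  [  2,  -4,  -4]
1

tr(A) = 5 + 0 + -4 = 1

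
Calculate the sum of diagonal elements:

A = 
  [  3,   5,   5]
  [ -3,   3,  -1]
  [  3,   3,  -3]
3

tr(A) = 3 + 3 + -3 = 3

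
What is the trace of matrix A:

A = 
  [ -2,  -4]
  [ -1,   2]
0

tr(A) = -2 + 2 = 0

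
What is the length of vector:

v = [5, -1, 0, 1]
5.196

||v||₂ = √((5)² + (-1)² + (0)² + (1)²) = √27 = 5.196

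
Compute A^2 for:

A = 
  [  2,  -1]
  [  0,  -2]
A² = A·A:
A²[1,1] = (2)(2) + (-1)(0) = 4
A²[1,2] = (2)(-1) + (-1)(-2) = 0
A²[2,1] = (0)(2) + (-2)(0) = 0
A²[2,2] = (0)(-1) + (-2)(-2) = 4
A² = 
  [  4,   0]
  [  0,   4]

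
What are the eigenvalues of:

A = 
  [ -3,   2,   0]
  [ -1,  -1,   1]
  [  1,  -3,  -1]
λ = -2, (-3 + i√15)/2, (-3 - i√15)/2  (≈ -2, -1.5 + 1.936i, -1.5 - 1.936i)

Characteristic polynomial: det(λI - A) = λ³ + 5λ² + 12λ + 12
Testing integer divisors of the constant term: p(-2) = 0, so (λ + 2) is a factor:
p(λ) = (λ + 2)(λ² + 3λ + 6)
λ² + 3λ + 6 = 0  ⇒  λ = (-3 ± √((3)² - 4·(6)))/2 = (-3 ± √(-15))/2
  = (-3 + i√15)/2,  (-3 - i√15)/2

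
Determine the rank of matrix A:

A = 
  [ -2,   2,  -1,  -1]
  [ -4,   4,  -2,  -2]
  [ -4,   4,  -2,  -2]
rank(A) = 1

Row reduce:
R2 → R2 - (2)·R1
R3 → R3 - (2)·R1
REF = 
  [ -2,   2,  -1,  -1]
  [  0,   0,   0,   0]
  [  0,   0,   0,   0]
Pivot columns: 1 → 1 pivot.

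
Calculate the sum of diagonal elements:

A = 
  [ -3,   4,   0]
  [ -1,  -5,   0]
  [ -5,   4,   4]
-4

tr(A) = -3 + -5 + 4 = -4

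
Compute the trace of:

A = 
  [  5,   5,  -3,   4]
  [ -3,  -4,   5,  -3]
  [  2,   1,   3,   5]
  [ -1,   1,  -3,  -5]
-1

tr(A) = 5 + -4 + 3 + -5 = -1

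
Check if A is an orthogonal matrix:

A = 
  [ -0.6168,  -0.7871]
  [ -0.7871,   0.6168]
Yes

AᵀA = 
  [  1,   0]
  [  0,   1]
≈ I (equal to I up to the 4-dp rounding of the entries)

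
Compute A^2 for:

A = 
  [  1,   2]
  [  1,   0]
A² = A·A:
A²[1,1] = (1)(1) + (2)(1) = 3
A²[1,2] = (1)(2) + (2)(0) = 2
A²[2,1] = (1)(1) + (0)(1) = 1
A²[2,2] = (1)(2) + (0)(0) = 2
A² = 
  [  3,   2]
  [  1,   2]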